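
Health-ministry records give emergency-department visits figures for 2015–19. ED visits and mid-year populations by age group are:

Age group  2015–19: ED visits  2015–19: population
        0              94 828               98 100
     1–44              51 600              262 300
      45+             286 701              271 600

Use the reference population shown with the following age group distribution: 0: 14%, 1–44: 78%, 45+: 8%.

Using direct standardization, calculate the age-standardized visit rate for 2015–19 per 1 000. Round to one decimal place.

373.2

Age-specific rates per 1 000 for 2015–19: 966.646, 196.721, 1055.600.
Standard weights: 0.14, 0.78, 0.08.
Standardized rate: 0.1400×966.646 + 0.7800×196.721 + 0.0800×1055.600 = 373.2211 per 1 000.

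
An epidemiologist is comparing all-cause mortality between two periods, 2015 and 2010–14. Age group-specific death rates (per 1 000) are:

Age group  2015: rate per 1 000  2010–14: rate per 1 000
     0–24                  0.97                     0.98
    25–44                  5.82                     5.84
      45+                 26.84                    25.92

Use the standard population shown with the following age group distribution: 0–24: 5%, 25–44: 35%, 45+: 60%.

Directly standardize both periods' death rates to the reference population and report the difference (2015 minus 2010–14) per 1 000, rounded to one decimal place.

Standard weights: 0.05, 0.35, 0.60.
2015: 0.0500×0.97 + 0.3500×5.82 + 0.6000×26.84 = 18.1895 per 1 000.
2010–14: 0.0500×0.98 + 0.3500×5.84 + 0.6000×25.92 = 17.6450 per 1 000.
Difference = 18.1895 − 17.6450 = 0.5445.

0.5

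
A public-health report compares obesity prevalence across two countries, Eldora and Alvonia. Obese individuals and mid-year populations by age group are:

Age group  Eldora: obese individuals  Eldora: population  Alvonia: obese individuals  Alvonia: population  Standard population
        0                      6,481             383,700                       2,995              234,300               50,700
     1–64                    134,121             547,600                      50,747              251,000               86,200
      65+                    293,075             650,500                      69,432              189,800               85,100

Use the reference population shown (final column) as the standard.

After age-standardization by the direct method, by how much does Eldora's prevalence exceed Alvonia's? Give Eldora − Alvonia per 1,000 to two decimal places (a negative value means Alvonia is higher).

50.01

Age-specific rates per 1,000 for Eldora: 16.891, 244.925, 450.538.
For Alvonia: 12.783, 202.179, 365.817.
Standard total = 222,000; weights = 0.2284, 0.3883, 0.3833.
Eldora: 0.2284×16.891 + 0.3883×244.925 + 0.3833×450.538 = 271.6653 per 1,000.
Alvonia: 0.2284×12.783 + 0.3883×202.179 + 0.3833×365.817 = 221.6529 per 1,000.
Difference = 271.6653 − 221.6529 = 50.0124.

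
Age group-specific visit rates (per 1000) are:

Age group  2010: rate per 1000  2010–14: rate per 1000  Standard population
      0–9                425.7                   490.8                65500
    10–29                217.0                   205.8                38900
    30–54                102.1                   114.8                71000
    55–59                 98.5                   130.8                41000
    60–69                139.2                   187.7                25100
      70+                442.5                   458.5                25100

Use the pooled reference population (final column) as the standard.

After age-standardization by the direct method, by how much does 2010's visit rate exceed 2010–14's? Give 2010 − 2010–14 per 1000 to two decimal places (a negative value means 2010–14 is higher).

-28.78

Standard total = 266600; weights = 0.2457, 0.1459, 0.2663, 0.1538, 0.0941, 0.0941.
2010: 0.2457×425.7 + 0.1459×217.0 + 0.2663×102.1 + 0.1538×98.5 + 0.0941×139.2 + 0.0941×442.5 = 233.3568 per 1000.
2010–14: 0.2457×490.8 + 0.1459×205.8 + 0.2663×114.8 + 0.1538×130.8 + 0.0941×187.7 + 0.0941×458.5 = 262.1389 per 1000.
Difference = 233.3568 − 262.1389 = -28.7821.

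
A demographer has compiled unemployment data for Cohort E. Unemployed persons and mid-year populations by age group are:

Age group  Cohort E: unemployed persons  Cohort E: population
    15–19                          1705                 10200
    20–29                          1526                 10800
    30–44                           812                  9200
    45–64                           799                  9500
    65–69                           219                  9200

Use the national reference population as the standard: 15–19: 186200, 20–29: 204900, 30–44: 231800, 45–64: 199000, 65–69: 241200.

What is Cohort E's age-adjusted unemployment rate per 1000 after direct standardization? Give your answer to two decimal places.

96.90

Age-specific rates per 1000 for Cohort E: 167.157, 141.296, 88.261, 84.105, 23.804.
Standard total = 1063100; weights = 0.1751, 0.1927, 0.2180, 0.1872, 0.2269.
Standardized rate: 0.1751×167.157 + 0.1927×141.296 + 0.2180×88.261 + 0.1872×84.105 + 0.2269×23.804 = 96.8993 per 1000.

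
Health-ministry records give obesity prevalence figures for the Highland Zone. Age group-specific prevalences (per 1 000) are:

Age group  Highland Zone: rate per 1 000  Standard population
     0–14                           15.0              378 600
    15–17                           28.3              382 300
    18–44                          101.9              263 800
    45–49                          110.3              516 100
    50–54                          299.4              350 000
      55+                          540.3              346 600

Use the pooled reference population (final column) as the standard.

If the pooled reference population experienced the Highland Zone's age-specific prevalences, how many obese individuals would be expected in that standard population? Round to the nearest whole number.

Expected obese individuals = Σ (standard pop × age-specific rate ÷ 1 000)
= 378 600×15.0/1 000 + 382 300×28.3/1 000 + 263 800×101.9/1 000 + 516 100×110.3/1 000 + 350 000×299.4/1 000 + 346 600×540.3/1 000
= 5679.00 + 10819.09 + 26881.22 + 56925.83 + 104790.00 + 187267.98 = 392363.12.

392363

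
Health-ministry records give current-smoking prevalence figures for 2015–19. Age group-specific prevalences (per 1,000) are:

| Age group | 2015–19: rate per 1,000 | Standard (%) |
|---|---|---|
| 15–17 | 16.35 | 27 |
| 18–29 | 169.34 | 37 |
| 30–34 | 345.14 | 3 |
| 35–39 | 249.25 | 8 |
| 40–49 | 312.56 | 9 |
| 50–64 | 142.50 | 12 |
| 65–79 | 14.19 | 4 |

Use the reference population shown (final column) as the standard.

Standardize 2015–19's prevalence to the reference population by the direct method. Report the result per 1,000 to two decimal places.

Standard weights: 0.27, 0.37, 0.03, 0.08, 0.09, 0.12, 0.04.
Standardized rate: 0.2700×16.35 + 0.3700×169.34 + 0.0300×345.14 + 0.0800×249.25 + 0.0900×312.56 + 0.1200×142.50 + 0.0400×14.19 = 143.1625 per 1,000.

143.16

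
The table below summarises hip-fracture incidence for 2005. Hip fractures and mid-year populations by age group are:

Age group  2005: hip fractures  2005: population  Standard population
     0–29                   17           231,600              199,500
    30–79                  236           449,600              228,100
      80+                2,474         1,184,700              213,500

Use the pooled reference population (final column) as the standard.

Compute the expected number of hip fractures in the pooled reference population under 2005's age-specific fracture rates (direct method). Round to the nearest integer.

580

Age-specific rates per 100,000 for 2005: 7.34, 52.49, 208.83.
Expected hip fractures = Σ (standard pop × age-specific rate ÷ 100,000)
= 199,500×7.34/100,000 + 228,100×52.49/100,000 + 213,500×208.83/100,000
= 14.64 + 119.73 + 445.85 = 580.23.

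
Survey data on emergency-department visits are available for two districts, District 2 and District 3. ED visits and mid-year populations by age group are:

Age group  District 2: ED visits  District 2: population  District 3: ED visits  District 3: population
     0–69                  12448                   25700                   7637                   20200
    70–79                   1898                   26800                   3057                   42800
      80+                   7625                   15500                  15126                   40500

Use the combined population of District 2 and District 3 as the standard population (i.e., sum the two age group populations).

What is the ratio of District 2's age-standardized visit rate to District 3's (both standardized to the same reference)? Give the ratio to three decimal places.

1.265

Age-specific rates per 1000 for District 2: 484.358, 70.821, 491.935.
For District 3: 378.069, 71.425, 373.481.
Combined standard total = 171500; weights = 0.2676, 0.4058, 0.3265.
District 2: 0.2676×484.358 + 0.4058×70.821 + 0.3265×491.935 = 319.0061 per 1000.
District 3: 0.2676×378.069 + 0.4058×71.425 + 0.3265×373.481 = 252.1256 per 1000.
Ratio = 319.0061 ÷ 252.1256 = 1.26527.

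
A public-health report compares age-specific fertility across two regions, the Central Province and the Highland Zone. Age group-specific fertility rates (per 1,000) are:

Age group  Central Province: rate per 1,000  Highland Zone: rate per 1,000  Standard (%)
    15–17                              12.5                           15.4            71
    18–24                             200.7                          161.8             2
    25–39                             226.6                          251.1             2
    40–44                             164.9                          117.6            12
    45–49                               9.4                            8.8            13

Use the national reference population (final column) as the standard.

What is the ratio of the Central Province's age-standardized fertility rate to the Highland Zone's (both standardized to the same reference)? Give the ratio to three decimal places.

1.116

Standard weights: 0.71, 0.02, 0.02, 0.12, 0.13.
The Central Province: 0.7100×12.5 + 0.0200×200.7 + 0.0200×226.6 + 0.1200×164.9 + 0.1300×9.4 = 38.4310 per 1,000.
The Highland Zone: 0.7100×15.4 + 0.0200×161.8 + 0.0200×251.1 + 0.1200×117.6 + 0.1300×8.8 = 34.4480 per 1,000.
Ratio = 38.4310 ÷ 34.4480 = 1.11562.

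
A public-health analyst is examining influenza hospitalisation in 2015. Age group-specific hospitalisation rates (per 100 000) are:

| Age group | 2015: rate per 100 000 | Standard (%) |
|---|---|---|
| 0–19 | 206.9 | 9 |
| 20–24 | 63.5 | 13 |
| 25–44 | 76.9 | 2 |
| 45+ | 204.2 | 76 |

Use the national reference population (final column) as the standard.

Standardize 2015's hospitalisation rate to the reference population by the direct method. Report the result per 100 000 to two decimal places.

Standard weights: 0.09, 0.13, 0.02, 0.76.
Standardized rate: 0.0900×206.9 + 0.1300×63.5 + 0.0200×76.9 + 0.7600×204.2 = 183.6060 per 100 000.

183.61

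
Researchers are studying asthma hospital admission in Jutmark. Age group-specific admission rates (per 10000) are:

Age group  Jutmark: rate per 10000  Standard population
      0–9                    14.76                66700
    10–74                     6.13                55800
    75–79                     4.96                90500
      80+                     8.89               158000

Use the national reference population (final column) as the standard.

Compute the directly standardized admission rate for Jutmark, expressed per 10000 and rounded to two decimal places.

Standard total = 371000; weights = 0.1798, 0.1504, 0.2439, 0.4259.
Standardized rate: 0.1798×14.76 + 0.1504×6.13 + 0.2439×4.96 + 0.4259×8.89 = 8.5716 per 10000.

8.57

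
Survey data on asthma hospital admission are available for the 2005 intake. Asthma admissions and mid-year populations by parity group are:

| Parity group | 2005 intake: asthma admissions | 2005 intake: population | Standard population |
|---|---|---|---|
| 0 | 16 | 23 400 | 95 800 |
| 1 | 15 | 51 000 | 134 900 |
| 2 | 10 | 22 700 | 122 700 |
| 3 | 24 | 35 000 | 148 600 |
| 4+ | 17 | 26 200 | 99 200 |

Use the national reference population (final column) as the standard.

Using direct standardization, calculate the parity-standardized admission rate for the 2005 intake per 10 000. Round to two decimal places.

Parity-specific rates per 10 000 for the 2005 intake: 6.84, 2.94, 4.41, 6.86, 6.49.
Standard total = 601 200; weights = 0.1593, 0.2244, 0.2041, 0.2472, 0.1650.
Standardized rate: 0.1593×6.84 + 0.2244×2.94 + 0.2041×4.41 + 0.2472×6.86 + 0.1650×6.49 = 5.4141 per 10 000.

5.41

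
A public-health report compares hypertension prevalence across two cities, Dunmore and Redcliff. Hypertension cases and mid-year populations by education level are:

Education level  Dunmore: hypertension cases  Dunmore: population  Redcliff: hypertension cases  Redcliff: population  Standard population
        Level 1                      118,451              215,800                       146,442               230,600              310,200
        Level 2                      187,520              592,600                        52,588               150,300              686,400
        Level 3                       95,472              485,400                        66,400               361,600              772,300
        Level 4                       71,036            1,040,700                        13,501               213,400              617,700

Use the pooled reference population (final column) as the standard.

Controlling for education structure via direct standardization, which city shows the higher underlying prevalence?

Education-specific rates per 1,000 for Dunmore: 548.892, 316.436, 196.687, 68.258.
For Redcliff: 635.048, 349.887, 183.628, 63.266.
Standard total = 2,386,600; weights = 0.1300, 0.2876, 0.3236, 0.2588.
Dunmore: 0.1300×548.892 + 0.2876×316.436 + 0.3236×196.687 + 0.2588×68.258 = 243.6657 per 1,000.
Redcliff: 0.1300×635.048 + 0.2876×349.887 + 0.3236×183.628 + 0.2588×63.266 = 258.9667 per 1,000.

Redcliff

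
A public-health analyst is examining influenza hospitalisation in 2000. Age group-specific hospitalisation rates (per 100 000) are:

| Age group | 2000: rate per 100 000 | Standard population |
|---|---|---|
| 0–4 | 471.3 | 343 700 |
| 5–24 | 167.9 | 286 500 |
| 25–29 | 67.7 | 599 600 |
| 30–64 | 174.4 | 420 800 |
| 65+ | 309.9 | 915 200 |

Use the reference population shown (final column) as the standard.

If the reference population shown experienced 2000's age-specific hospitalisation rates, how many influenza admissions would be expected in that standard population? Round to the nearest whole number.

6077

Expected influenza admissions = Σ (standard pop × age-specific rate ÷ 100 000)
= 343 700×471.3/100 000 + 286 500×167.9/100 000 + 599 600×67.7/100 000 + 420 800×174.4/100 000 + 915 200×309.9/100 000
= 1619.86 + 481.03 + 405.93 + 733.88 + 2836.20 = 6076.90.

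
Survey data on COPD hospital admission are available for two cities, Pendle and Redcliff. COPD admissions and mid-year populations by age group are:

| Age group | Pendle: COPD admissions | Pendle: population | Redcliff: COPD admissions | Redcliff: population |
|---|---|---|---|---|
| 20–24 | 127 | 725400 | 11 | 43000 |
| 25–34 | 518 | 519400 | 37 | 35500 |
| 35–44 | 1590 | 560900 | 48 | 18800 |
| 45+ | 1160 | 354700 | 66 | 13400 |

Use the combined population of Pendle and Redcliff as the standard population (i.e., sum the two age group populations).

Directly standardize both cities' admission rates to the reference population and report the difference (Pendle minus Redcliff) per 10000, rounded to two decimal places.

Age-specific rates per 10000 for Pendle: 1.75, 9.97, 28.35, 32.70.
For Redcliff: 2.56, 10.42, 25.53, 49.25.
Combined standard total = 2271100; weights = 0.3383, 0.2443, 0.2553, 0.1621.
Pendle: 0.3383×1.75 + 0.2443×9.97 + 0.2553×28.35 + 0.1621×32.70 = 15.5654 per 10000.
Redcliff: 0.3383×2.56 + 0.2443×10.42 + 0.2553×25.53 + 0.1621×49.25 = 17.9122 per 10000.
Difference = 15.5654 − 17.9122 = -2.3468.

-2.35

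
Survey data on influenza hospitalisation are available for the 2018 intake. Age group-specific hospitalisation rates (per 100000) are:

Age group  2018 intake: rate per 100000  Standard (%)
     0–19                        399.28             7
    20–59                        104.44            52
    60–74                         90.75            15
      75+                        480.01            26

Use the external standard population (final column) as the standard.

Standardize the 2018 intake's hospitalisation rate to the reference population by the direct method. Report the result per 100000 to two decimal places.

220.67

Standard weights: 0.07, 0.52, 0.15, 0.26.
Standardized rate: 0.0700×399.28 + 0.5200×104.44 + 0.1500×90.75 + 0.2600×480.01 = 220.6735 per 100000.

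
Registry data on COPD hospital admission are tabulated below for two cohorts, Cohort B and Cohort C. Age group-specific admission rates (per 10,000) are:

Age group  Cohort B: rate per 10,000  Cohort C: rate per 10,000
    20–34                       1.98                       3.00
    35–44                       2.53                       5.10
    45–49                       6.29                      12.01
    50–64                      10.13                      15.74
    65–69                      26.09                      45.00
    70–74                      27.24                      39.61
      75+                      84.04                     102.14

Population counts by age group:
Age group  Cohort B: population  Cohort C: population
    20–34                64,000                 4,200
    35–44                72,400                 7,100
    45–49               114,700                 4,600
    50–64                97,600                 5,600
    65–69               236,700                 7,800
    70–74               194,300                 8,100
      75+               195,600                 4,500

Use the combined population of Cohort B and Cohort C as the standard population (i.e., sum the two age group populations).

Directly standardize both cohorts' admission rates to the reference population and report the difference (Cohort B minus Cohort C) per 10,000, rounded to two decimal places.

-12.08

Combined standard total = 1,017,200; weights = 0.0670, 0.0782, 0.1173, 0.1015, 0.2404, 0.1990, 0.1967.
Cohort B: 0.0670×1.98 + 0.0782×2.53 + 0.1173×6.29 + 0.1015×10.13 + 0.2404×26.09 + 0.1990×27.24 + 0.1967×84.04 = 30.3193 per 10,000.
Cohort C: 0.0670×3.00 + 0.0782×5.10 + 0.1173×12.01 + 0.1015×15.74 + 0.2404×45.00 + 0.1990×39.61 + 0.1967×102.14 = 42.3958 per 10,000.
Difference = 30.3193 − 42.3958 = -12.0765.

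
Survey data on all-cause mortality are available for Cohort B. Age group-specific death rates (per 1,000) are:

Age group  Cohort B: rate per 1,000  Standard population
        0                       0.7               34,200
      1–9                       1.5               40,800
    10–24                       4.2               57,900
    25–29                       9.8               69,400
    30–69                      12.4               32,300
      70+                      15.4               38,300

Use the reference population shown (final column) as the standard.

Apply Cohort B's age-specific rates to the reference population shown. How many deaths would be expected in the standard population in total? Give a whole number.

Expected deaths = Σ (standard pop × age-specific rate ÷ 1,000)
= 34,200×0.7/1,000 + 40,800×1.5/1,000 + 57,900×4.2/1,000 + 69,400×9.8/1,000 + 32,300×12.4/1,000 + 38,300×15.4/1,000
= 23.94 + 61.20 + 243.18 + 680.12 + 400.52 + 589.82 = 1998.78.

1999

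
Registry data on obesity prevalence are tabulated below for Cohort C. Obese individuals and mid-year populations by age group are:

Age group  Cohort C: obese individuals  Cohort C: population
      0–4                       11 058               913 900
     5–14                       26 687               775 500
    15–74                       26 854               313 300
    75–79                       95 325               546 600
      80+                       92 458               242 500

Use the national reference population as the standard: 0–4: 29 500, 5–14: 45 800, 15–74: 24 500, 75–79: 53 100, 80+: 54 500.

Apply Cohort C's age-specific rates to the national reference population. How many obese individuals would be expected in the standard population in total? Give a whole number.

Age-specific rates per 1 000 for Cohort C: 12.100, 34.413, 85.713, 174.396, 381.270.
Expected obese individuals = Σ (standard pop × age-specific rate ÷ 1 000)
= 29 500×12.100/1 000 + 45 800×34.413/1 000 + 24 500×85.713/1 000 + 53 100×174.396/1 000 + 54 500×381.270/1 000
= 356.94 + 1576.10 + 2099.98 + 9260.44 + 20779.22 = 34072.68.

34073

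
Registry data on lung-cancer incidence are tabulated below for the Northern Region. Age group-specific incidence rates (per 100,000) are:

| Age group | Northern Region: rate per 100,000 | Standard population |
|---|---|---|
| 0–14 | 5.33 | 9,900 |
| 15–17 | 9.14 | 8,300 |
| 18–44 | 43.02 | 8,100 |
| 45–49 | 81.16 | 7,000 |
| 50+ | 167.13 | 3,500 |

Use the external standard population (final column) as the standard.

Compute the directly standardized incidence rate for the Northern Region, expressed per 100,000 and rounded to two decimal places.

44.30

Standard total = 36,800; weights = 0.2690, 0.2255, 0.2201, 0.1902, 0.0951.
Standardized rate: 0.2690×5.33 + 0.2255×9.14 + 0.2201×43.02 + 0.1902×81.16 + 0.0951×167.13 = 44.2980 per 100,000.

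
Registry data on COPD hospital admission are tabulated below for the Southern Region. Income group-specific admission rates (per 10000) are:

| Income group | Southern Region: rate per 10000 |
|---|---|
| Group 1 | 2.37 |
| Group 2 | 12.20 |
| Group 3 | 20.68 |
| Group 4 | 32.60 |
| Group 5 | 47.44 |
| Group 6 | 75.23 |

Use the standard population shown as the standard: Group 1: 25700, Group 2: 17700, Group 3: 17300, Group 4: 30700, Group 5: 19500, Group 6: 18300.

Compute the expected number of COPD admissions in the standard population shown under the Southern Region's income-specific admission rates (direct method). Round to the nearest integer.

394

Expected COPD admissions = Σ (standard pop × income-specific rate ÷ 10000)
= 25700×2.37/10000 + 17700×12.20/10000 + 17300×20.68/10000 + 30700×32.60/10000 + 19500×47.44/10000 + 18300×75.23/10000
= 6.09 + 21.59 + 35.78 + 100.08 + 92.51 + 137.67 = 393.72.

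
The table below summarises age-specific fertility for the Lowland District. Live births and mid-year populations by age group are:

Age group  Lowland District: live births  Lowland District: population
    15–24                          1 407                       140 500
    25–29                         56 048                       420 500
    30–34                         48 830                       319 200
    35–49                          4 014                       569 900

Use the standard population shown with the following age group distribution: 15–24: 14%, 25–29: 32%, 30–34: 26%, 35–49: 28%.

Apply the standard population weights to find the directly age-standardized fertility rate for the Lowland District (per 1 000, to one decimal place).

Age-specific rates per 1 000 for the Lowland District: 10.014, 133.289, 152.976, 7.043.
Standard weights: 0.14, 0.32, 0.26, 0.28.
Standardized rate: 0.1400×10.014 + 0.3200×133.289 + 0.2600×152.976 + 0.2800×7.043 = 85.8004 per 1 000.

85.8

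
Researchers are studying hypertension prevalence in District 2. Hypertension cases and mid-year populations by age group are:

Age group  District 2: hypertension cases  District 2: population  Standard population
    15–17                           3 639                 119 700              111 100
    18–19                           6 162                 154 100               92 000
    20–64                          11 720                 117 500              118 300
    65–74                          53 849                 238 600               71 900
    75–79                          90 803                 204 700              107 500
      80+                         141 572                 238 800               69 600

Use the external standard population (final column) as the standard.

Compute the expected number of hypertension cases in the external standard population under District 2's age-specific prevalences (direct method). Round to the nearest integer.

124031

Age-specific rates per 1 000 for District 2: 30.401, 39.987, 99.745, 225.687, 443.591, 592.848.
Expected hypertension cases = Σ (standard pop × age-specific rate ÷ 1 000)
= 111 100×30.401/1 000 + 92 000×39.987/1 000 + 118 300×99.745/1 000 + 71 900×225.687/1 000 + 107 500×443.591/1 000 + 69 600×592.848/1 000
= 3377.55 + 3678.81 + 11799.80 + 16226.92 + 47685.99 + 41262.19 = 124031.26.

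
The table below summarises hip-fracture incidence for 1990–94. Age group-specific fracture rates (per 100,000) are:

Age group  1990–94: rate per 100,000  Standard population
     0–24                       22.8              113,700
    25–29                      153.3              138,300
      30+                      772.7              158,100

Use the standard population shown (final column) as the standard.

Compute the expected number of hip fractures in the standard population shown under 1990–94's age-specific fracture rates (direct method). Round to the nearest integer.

1460

Expected hip fractures = Σ (standard pop × age-specific rate ÷ 100,000)
= 113,700×22.8/100,000 + 138,300×153.3/100,000 + 158,100×772.7/100,000
= 25.92 + 212.01 + 1221.64 = 1459.58.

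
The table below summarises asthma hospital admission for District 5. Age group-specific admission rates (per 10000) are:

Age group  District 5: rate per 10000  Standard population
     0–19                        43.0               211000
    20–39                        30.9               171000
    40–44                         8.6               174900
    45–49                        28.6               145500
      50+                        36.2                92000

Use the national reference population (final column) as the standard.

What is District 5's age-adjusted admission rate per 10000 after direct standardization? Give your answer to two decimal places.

Standard total = 794400; weights = 0.2656, 0.2153, 0.2202, 0.1832, 0.1158.
Standardized rate: 0.2656×43.0 + 0.2153×30.9 + 0.2202×8.6 + 0.1832×28.6 + 0.1158×36.2 = 29.3967 per 10000.

29.40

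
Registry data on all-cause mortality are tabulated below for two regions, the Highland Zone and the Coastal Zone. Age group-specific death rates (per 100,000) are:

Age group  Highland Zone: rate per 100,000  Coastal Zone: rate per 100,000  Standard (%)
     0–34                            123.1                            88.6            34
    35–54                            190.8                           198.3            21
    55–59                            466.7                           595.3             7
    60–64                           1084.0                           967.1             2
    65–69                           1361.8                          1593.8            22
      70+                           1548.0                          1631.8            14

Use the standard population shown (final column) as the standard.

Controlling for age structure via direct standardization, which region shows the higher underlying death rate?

Standard weights: 0.34, 0.21, 0.07, 0.02, 0.22, 0.14.
The Highland Zone: 0.3400×123.1 + 0.2100×190.8 + 0.0700×466.7 + 0.0200×1084.0 + 0.2200×1361.8 + 0.1400×1548.0 = 652.5870 per 100,000.
The Coastal Zone: 0.3400×88.6 + 0.2100×198.3 + 0.0700×595.3 + 0.0200×967.1 + 0.2200×1593.8 + 0.1400×1631.8 = 711.8680 per 100,000.

Coastal Zone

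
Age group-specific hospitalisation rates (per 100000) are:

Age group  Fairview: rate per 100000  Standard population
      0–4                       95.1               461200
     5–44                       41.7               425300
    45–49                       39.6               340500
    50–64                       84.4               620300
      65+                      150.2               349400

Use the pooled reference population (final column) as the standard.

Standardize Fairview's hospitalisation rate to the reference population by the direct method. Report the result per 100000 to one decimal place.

81.9

Standard total = 2196700; weights = 0.2100, 0.1936, 0.1550, 0.2824, 0.1591.
Standardized rate: 0.2100×95.1 + 0.1936×41.7 + 0.1550×39.6 + 0.2824×84.4 + 0.1591×150.2 = 81.9011 per 100000.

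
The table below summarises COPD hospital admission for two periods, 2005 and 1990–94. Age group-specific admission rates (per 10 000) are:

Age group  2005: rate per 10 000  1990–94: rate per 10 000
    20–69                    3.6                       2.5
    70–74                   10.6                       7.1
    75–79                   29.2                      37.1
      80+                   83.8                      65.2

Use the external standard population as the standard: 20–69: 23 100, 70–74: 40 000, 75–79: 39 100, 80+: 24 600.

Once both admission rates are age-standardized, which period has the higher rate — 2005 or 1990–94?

2005

Standard total = 126 800; weights = 0.1822, 0.3155, 0.3084, 0.1940.
2005: 0.1822×3.6 + 0.3155×10.6 + 0.3084×29.2 + 0.1940×83.8 = 29.2615 per 10 000.
1990–94: 0.1822×2.5 + 0.3155×7.1 + 0.3084×37.1 + 0.1940×65.2 = 26.7845 per 10 000.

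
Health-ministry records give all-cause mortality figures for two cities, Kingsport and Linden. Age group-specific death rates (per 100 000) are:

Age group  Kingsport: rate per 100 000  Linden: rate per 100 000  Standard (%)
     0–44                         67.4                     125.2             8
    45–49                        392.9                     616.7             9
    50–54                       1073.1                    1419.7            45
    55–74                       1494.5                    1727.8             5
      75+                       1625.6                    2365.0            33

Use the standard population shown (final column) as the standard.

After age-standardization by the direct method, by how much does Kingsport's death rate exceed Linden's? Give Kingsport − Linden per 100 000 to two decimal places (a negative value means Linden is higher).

-436.40

Standard weights: 0.08, 0.09, 0.45, 0.05, 0.33.
Kingsport: 0.0800×67.4 + 0.0900×392.9 + 0.4500×1073.1 + 0.0500×1494.5 + 0.3300×1625.6 = 1134.8210 per 100 000.
Linden: 0.0800×125.2 + 0.0900×616.7 + 0.4500×1419.7 + 0.0500×1727.8 + 0.3300×2365.0 = 1571.2240 per 100 000.
Difference = 1134.8210 − 1571.2240 = -436.4030.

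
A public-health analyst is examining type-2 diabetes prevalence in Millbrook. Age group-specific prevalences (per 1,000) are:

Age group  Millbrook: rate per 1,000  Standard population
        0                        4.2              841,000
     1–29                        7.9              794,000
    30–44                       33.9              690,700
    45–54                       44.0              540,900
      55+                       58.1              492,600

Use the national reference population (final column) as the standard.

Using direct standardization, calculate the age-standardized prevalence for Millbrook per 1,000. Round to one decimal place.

25.5

Standard total = 3,359,200; weights = 0.2504, 0.2364, 0.2056, 0.1610, 0.1466.
Standardized rate: 0.2504×4.2 + 0.2364×7.9 + 0.2056×33.9 + 0.1610×44.0 + 0.1466×58.1 = 25.4939 per 1,000.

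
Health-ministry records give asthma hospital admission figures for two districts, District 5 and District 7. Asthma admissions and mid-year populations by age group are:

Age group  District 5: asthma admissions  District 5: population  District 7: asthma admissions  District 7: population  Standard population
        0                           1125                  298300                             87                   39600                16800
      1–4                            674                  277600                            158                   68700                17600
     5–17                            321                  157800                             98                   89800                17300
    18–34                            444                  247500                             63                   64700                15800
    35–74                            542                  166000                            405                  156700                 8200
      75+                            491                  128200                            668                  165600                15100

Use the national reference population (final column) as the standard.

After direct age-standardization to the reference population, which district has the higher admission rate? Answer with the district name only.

Age-specific rates per 10000 for District 5: 37.71, 24.28, 20.34, 17.94, 32.65, 38.30.
For District 7: 21.97, 23.00, 10.91, 9.74, 25.85, 40.34.
Standard total = 90800; weights = 0.1850, 0.1938, 0.1905, 0.1740, 0.0903, 0.1663.
District 5: 0.1850×37.71 + 0.1938×24.28 + 0.1905×20.34 + 0.1740×17.94 + 0.0903×32.65 + 0.1663×38.30 = 27.9992 per 10000.
District 7: 0.1850×21.97 + 0.1938×23.00 + 0.1905×10.91 + 0.1740×9.74 + 0.0903×25.85 + 0.1663×40.34 = 21.3387 per 10000.

District 5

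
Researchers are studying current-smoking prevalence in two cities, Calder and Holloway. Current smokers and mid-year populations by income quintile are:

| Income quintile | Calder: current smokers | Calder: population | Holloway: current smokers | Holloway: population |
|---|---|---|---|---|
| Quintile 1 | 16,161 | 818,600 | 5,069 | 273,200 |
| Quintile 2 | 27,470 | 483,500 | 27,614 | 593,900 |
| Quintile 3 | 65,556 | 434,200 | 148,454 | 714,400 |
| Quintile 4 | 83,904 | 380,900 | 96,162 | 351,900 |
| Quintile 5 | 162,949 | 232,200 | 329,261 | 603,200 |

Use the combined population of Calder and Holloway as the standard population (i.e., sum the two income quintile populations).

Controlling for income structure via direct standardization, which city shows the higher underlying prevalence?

Income-specific rates per 1,000 for Calder: 19.742, 56.815, 150.981, 220.278, 701.761.
For Holloway: 18.554, 46.496, 207.802, 273.265, 545.857.
Combined standard total = 4,886,000; weights = 0.2235, 0.2205, 0.2351, 0.1500, 0.1710.
Calder: 0.2235×19.742 + 0.2205×56.815 + 0.2351×150.981 + 0.1500×220.278 + 0.1710×701.761 = 205.4554 per 1,000.
Holloway: 0.2235×18.554 + 0.2205×46.496 + 0.2351×207.802 + 0.1500×273.265 + 0.1710×545.857 = 197.5628 per 1,000.
The crude rates (151.55 vs 239.12) would put Holloway higher, but that reflects its income composition; once standardized to a common income structure, Calder has the higher underlying rate.

Calder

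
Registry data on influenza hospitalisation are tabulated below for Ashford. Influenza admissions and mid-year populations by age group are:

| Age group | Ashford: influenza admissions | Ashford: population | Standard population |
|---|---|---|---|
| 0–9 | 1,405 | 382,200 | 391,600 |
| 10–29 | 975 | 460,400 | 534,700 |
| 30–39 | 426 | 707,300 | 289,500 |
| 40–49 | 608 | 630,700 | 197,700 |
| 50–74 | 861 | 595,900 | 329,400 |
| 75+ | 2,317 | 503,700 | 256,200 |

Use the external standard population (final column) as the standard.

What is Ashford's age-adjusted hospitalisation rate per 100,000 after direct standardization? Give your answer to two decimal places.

229.67

Age-specific rates per 100,000 for Ashford: 367.61, 211.77, 60.23, 96.40, 144.49, 460.00.
Standard total = 1,999,100; weights = 0.1959, 0.2675, 0.1448, 0.0989, 0.1648, 0.1282.
Standardized rate: 0.1959×367.61 + 0.2675×211.77 + 0.1448×60.23 + 0.0989×96.40 + 0.1648×144.49 + 0.1282×460.00 = 229.6684 per 100,000.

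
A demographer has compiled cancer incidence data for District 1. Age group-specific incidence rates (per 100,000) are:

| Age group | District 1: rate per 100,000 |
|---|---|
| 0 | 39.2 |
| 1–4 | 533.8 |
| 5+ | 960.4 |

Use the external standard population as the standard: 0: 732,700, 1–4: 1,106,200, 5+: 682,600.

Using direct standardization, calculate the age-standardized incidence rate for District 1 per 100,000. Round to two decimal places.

505.56

Standard total = 2,521,500; weights = 0.2906, 0.4387, 0.2707.
Standardized rate: 0.2906×39.2 + 0.4387×533.8 + 0.2707×960.4 = 505.5643 per 100,000.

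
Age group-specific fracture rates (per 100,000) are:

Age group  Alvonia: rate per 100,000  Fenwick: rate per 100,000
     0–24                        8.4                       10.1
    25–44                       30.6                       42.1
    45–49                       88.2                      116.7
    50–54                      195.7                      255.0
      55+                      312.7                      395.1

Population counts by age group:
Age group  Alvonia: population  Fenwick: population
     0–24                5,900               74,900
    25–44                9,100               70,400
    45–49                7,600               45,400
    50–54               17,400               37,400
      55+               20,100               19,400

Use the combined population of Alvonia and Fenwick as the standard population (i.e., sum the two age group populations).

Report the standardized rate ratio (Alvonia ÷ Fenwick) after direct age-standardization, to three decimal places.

0.773

Combined standard total = 307,600; weights = 0.2627, 0.2585, 0.1723, 0.1782, 0.1284.
Alvonia: 0.2627×8.4 + 0.2585×30.6 + 0.1723×88.2 + 0.1782×195.7 + 0.1284×312.7 = 100.3317 per 100,000.
Fenwick: 0.2627×10.1 + 0.2585×42.1 + 0.1723×116.7 + 0.1782×255.0 + 0.1284×395.1 = 129.8068 per 100,000.
Ratio = 100.3317 ÷ 129.8068 = 0.77293.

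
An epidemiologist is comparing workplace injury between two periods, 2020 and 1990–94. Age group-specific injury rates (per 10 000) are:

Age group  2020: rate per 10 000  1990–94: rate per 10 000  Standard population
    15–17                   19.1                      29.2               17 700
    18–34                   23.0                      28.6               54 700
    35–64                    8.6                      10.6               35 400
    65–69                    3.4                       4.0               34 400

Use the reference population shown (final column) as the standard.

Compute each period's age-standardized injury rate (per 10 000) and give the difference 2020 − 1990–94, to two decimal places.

Standard total = 142 200; weights = 0.1245, 0.3847, 0.2489, 0.2419.
2020: 0.1245×19.1 + 0.3847×23.0 + 0.2489×8.6 + 0.2419×3.4 = 14.1883 per 10 000.
1990–94: 0.1245×29.2 + 0.3847×28.6 + 0.2489×10.6 + 0.2419×4.0 = 18.2426 per 10 000.
Difference = 14.1883 − 18.2426 = -4.0544.

-4.05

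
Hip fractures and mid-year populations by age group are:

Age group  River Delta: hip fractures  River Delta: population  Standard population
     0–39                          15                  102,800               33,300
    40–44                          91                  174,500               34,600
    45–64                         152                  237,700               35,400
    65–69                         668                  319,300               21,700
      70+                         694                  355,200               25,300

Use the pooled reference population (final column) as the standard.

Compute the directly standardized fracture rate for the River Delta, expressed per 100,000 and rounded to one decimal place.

Age-specific rates per 100,000 for the River Delta: 14.59, 52.15, 63.95, 209.21, 195.38.
Standard total = 150,300; weights = 0.2216, 0.2302, 0.2355, 0.1444, 0.1683.
Standardized rate: 0.2216×14.59 + 0.2302×52.15 + 0.2355×63.95 + 0.1444×209.21 + 0.1683×195.38 = 93.3928 per 100,000.

93.4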